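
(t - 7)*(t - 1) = t^2 - 8*t + 7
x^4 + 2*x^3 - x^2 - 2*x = x*(x - 1)*(x + 1)*(x + 2)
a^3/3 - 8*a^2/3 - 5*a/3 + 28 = (a/3 + 1)*(a - 7)*(a - 4)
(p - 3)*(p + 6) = p^2 + 3*p - 18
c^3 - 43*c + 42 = (c - 6)*(c - 1)*(c + 7)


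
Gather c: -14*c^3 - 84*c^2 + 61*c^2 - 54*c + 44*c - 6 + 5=-14*c^3 - 23*c^2 - 10*c - 1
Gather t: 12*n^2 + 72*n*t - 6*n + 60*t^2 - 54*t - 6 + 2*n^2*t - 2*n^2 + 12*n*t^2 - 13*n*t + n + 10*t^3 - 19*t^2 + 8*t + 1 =10*n^2 - 5*n + 10*t^3 + t^2*(12*n + 41) + t*(2*n^2 + 59*n - 46) - 5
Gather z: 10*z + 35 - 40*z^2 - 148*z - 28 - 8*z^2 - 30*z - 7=-48*z^2 - 168*z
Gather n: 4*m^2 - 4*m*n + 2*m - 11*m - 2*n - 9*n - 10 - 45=4*m^2 - 9*m + n*(-4*m - 11) - 55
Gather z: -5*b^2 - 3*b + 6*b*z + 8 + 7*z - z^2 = -5*b^2 - 3*b - z^2 + z*(6*b + 7) + 8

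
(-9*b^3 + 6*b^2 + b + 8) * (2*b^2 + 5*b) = -18*b^5 - 33*b^4 + 32*b^3 + 21*b^2 + 40*b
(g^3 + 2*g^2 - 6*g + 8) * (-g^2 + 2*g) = -g^5 + 10*g^3 - 20*g^2 + 16*g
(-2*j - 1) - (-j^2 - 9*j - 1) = j^2 + 7*j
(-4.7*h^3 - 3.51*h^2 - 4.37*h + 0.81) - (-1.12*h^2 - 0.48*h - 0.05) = -4.7*h^3 - 2.39*h^2 - 3.89*h + 0.86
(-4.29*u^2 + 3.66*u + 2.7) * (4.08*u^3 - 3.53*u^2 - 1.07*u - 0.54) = -17.5032*u^5 + 30.0765*u^4 + 2.6865*u^3 - 11.1306*u^2 - 4.8654*u - 1.458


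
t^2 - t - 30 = (t - 6)*(t + 5)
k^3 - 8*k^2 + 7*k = k*(k - 7)*(k - 1)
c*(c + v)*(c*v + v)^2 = c^4*v^2 + c^3*v^3 + 2*c^3*v^2 + 2*c^2*v^3 + c^2*v^2 + c*v^3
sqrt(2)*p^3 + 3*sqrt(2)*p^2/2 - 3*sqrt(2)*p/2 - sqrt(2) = (p - 1)*(p + 2)*(sqrt(2)*p + sqrt(2)/2)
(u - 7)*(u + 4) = u^2 - 3*u - 28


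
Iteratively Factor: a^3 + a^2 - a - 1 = (a + 1)*(a^2 - 1) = (a + 1)^2*(a - 1)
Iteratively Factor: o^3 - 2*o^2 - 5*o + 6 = (o + 2)*(o^2 - 4*o + 3) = (o - 3)*(o + 2)*(o - 1)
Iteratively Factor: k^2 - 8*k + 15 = (k - 3)*(k - 5)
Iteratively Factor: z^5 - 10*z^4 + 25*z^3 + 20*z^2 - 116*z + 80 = (z - 1)*(z^4 - 9*z^3 + 16*z^2 + 36*z - 80) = (z - 4)*(z - 1)*(z^3 - 5*z^2 - 4*z + 20) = (z - 5)*(z - 4)*(z - 1)*(z^2 - 4) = (z - 5)*(z - 4)*(z - 1)*(z + 2)*(z - 2)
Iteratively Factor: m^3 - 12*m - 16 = (m + 2)*(m^2 - 2*m - 8) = (m + 2)^2*(m - 4)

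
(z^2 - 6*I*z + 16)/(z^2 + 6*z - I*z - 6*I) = (z^2 - 6*I*z + 16)/(z^2 + z*(6 - I) - 6*I)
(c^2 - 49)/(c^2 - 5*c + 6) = (c^2 - 49)/(c^2 - 5*c + 6)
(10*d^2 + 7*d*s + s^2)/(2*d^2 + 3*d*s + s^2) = (5*d + s)/(d + s)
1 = 1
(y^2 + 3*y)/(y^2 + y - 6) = y/(y - 2)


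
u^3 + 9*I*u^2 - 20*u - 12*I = (u + I)*(u + 2*I)*(u + 6*I)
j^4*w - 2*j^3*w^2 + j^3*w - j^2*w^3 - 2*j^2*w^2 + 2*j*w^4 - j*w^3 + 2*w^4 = (j - 2*w)*(j - w)*(j + w)*(j*w + w)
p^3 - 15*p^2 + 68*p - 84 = (p - 7)*(p - 6)*(p - 2)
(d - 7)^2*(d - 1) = d^3 - 15*d^2 + 63*d - 49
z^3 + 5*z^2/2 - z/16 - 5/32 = (z - 1/4)*(z + 1/4)*(z + 5/2)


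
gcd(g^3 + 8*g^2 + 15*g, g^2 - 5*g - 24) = g + 3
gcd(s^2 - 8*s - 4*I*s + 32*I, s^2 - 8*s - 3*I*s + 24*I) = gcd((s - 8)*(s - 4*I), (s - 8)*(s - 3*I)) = s - 8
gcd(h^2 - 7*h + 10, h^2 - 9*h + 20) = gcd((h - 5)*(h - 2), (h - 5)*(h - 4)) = h - 5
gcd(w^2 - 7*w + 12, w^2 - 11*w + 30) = 1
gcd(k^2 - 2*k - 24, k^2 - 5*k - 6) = k - 6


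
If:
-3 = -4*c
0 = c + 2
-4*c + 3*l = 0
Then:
No Solution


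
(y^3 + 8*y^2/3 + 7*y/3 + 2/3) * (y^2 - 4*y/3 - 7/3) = y^5 + 4*y^4/3 - 32*y^3/9 - 26*y^2/3 - 19*y/3 - 14/9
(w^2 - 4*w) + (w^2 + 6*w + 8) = 2*w^2 + 2*w + 8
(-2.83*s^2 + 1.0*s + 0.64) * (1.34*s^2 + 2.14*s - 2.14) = -3.7922*s^4 - 4.7162*s^3 + 9.0538*s^2 - 0.7704*s - 1.3696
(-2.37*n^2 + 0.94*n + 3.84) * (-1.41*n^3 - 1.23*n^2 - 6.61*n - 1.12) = 3.3417*n^5 + 1.5897*n^4 + 9.0951*n^3 - 8.2822*n^2 - 26.4352*n - 4.3008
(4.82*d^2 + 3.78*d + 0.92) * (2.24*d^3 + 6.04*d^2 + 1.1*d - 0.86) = 10.7968*d^5 + 37.58*d^4 + 30.194*d^3 + 5.5696*d^2 - 2.2388*d - 0.7912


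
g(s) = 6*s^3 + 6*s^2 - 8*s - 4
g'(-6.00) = 568.00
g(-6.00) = -1036.00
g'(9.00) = 1558.00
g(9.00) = 4784.00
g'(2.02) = 89.69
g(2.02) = 53.78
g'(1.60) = 57.28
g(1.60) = 23.14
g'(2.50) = 134.50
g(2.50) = 107.25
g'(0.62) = 6.36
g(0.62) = -5.22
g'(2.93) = 181.69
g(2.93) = 174.99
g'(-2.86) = 104.91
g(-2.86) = -72.40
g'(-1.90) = 34.18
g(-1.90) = -8.29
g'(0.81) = 13.53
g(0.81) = -3.35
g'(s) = 18*s^2 + 12*s - 8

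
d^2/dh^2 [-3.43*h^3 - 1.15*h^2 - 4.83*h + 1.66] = -20.58*h - 2.3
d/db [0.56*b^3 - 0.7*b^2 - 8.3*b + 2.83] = 1.68*b^2 - 1.4*b - 8.3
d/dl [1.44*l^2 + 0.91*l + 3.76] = 2.88*l + 0.91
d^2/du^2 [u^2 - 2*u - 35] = 2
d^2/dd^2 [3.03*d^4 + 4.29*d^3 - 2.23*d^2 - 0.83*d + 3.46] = 36.36*d^2 + 25.74*d - 4.46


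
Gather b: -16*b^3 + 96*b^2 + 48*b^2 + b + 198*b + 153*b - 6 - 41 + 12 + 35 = -16*b^3 + 144*b^2 + 352*b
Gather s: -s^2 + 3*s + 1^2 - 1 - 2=-s^2 + 3*s - 2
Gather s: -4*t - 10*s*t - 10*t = -10*s*t - 14*t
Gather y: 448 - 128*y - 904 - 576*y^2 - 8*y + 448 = -576*y^2 - 136*y - 8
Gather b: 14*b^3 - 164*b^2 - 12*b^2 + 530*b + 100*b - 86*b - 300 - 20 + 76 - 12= 14*b^3 - 176*b^2 + 544*b - 256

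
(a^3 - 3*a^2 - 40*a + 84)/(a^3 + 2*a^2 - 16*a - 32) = (a^3 - 3*a^2 - 40*a + 84)/(a^3 + 2*a^2 - 16*a - 32)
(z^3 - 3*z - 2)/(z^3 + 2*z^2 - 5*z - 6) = (z + 1)/(z + 3)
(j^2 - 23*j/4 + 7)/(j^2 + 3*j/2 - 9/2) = (4*j^2 - 23*j + 28)/(2*(2*j^2 + 3*j - 9))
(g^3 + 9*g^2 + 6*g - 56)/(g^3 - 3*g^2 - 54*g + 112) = (g + 4)/(g - 8)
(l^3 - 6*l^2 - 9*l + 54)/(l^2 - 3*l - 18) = l - 3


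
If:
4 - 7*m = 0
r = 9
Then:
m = 4/7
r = 9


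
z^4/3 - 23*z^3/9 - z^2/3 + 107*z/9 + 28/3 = (z/3 + 1/3)*(z - 7)*(z - 3)*(z + 4/3)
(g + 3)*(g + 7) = g^2 + 10*g + 21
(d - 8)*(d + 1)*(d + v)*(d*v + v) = d^4*v + d^3*v^2 - 6*d^3*v - 6*d^2*v^2 - 15*d^2*v - 15*d*v^2 - 8*d*v - 8*v^2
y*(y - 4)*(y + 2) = y^3 - 2*y^2 - 8*y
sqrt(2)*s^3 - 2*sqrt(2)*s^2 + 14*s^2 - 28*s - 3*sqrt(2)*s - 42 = (s - 3)*(s + 7*sqrt(2))*(sqrt(2)*s + sqrt(2))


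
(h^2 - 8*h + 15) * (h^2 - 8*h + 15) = h^4 - 16*h^3 + 94*h^2 - 240*h + 225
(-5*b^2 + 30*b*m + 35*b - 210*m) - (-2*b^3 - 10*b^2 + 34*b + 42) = 2*b^3 + 5*b^2 + 30*b*m + b - 210*m - 42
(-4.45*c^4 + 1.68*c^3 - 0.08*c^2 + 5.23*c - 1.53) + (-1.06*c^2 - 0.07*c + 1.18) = -4.45*c^4 + 1.68*c^3 - 1.14*c^2 + 5.16*c - 0.35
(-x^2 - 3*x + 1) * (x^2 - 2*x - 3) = -x^4 - x^3 + 10*x^2 + 7*x - 3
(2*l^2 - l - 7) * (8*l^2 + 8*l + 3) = 16*l^4 + 8*l^3 - 58*l^2 - 59*l - 21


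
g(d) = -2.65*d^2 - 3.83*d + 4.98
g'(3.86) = -24.29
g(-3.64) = -16.19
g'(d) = -5.3*d - 3.83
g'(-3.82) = 16.42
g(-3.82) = -19.06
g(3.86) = -49.29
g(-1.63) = 4.18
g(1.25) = -3.95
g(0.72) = 0.85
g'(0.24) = -5.10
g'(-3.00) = 12.07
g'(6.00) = -35.63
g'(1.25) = -10.46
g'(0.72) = -7.65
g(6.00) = -113.40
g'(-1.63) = 4.81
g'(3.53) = -22.54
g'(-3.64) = 15.46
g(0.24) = 3.91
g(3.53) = -41.56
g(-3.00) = -7.38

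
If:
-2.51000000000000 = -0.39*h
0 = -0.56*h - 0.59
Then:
No Solution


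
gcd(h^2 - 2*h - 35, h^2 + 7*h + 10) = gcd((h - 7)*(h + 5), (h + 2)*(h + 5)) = h + 5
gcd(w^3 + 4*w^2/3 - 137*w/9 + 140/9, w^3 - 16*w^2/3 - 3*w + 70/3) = w - 7/3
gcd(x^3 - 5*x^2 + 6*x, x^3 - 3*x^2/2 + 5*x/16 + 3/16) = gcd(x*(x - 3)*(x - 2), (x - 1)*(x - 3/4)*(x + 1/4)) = 1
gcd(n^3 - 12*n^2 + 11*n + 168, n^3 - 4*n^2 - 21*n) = n^2 - 4*n - 21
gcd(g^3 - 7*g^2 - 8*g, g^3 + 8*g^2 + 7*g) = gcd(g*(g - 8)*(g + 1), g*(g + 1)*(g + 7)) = g^2 + g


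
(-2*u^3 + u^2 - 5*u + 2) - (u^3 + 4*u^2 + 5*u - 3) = -3*u^3 - 3*u^2 - 10*u + 5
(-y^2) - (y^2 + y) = -2*y^2 - y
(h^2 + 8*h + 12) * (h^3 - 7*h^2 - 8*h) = h^5 + h^4 - 52*h^3 - 148*h^2 - 96*h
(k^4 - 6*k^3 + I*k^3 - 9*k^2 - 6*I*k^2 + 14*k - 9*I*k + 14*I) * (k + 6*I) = k^5 - 6*k^4 + 7*I*k^4 - 15*k^3 - 42*I*k^3 + 50*k^2 - 63*I*k^2 + 54*k + 98*I*k - 84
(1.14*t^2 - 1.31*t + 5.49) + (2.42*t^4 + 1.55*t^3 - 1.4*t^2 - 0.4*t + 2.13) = 2.42*t^4 + 1.55*t^3 - 0.26*t^2 - 1.71*t + 7.62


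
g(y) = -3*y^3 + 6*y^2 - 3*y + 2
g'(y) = -9*y^2 + 12*y - 3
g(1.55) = 0.59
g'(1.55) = -6.02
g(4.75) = -198.39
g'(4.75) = -149.06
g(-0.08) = 2.28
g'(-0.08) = -4.02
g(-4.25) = 353.42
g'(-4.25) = -216.56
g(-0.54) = 5.84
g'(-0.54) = -12.10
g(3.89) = -95.47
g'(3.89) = -92.51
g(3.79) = -86.51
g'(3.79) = -86.80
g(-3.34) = 190.73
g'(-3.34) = -143.48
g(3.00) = -34.00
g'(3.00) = -48.00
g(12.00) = -4354.00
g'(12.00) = -1155.00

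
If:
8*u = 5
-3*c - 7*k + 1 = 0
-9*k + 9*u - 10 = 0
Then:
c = 317/216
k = -35/72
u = 5/8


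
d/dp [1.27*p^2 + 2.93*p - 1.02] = 2.54*p + 2.93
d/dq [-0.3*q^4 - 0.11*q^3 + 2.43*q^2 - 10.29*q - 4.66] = -1.2*q^3 - 0.33*q^2 + 4.86*q - 10.29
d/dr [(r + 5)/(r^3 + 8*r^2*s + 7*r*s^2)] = (r*(r^2 + 8*r*s + 7*s^2) - (r + 5)*(3*r^2 + 16*r*s + 7*s^2))/(r^2*(r^2 + 8*r*s + 7*s^2)^2)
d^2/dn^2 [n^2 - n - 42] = 2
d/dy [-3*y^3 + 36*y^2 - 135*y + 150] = -9*y^2 + 72*y - 135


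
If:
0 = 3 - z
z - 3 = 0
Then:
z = 3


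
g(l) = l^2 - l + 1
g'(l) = 2*l - 1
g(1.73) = 2.26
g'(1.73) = 2.46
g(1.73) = 2.26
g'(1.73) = 2.46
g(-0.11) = 1.12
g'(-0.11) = -1.22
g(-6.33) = 47.40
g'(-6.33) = -13.66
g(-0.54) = 1.83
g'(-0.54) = -2.08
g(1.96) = 2.88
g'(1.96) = 2.92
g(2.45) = 4.55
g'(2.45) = 3.90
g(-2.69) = 10.93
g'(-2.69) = -6.38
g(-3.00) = 13.00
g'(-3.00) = -7.00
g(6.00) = 31.00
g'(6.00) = 11.00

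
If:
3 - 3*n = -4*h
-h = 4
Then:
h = -4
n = -13/3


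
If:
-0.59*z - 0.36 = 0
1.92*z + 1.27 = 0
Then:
No Solution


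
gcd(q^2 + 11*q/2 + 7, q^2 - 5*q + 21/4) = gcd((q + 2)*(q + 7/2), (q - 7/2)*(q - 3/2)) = 1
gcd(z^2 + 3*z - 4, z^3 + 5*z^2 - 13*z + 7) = z - 1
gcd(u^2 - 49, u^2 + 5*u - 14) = u + 7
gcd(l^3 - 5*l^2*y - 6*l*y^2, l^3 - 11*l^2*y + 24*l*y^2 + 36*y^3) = -l^2 + 5*l*y + 6*y^2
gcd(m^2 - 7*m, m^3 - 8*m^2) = m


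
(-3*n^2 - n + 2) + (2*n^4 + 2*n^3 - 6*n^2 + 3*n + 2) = 2*n^4 + 2*n^3 - 9*n^2 + 2*n + 4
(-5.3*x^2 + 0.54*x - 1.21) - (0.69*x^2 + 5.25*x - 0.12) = -5.99*x^2 - 4.71*x - 1.09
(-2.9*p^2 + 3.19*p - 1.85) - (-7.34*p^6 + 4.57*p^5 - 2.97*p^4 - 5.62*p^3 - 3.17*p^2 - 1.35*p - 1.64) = 7.34*p^6 - 4.57*p^5 + 2.97*p^4 + 5.62*p^3 + 0.27*p^2 + 4.54*p - 0.21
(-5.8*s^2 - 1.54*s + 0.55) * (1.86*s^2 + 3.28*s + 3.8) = -10.788*s^4 - 21.8884*s^3 - 26.0682*s^2 - 4.048*s + 2.09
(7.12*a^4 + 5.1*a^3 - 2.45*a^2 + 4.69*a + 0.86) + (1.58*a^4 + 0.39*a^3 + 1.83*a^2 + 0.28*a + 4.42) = 8.7*a^4 + 5.49*a^3 - 0.62*a^2 + 4.97*a + 5.28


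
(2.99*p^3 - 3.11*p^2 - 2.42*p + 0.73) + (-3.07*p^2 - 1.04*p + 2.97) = 2.99*p^3 - 6.18*p^2 - 3.46*p + 3.7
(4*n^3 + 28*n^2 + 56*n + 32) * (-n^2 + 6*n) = -4*n^5 - 4*n^4 + 112*n^3 + 304*n^2 + 192*n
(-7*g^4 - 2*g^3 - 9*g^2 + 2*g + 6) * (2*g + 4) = -14*g^5 - 32*g^4 - 26*g^3 - 32*g^2 + 20*g + 24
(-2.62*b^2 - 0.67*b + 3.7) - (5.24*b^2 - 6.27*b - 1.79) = -7.86*b^2 + 5.6*b + 5.49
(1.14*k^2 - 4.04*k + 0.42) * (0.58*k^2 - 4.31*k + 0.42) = 0.6612*k^4 - 7.2566*k^3 + 18.1348*k^2 - 3.507*k + 0.1764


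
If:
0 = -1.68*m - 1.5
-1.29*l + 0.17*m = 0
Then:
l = -0.12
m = -0.89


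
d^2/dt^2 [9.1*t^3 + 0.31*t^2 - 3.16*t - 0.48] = 54.6*t + 0.62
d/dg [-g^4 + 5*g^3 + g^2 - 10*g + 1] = -4*g^3 + 15*g^2 + 2*g - 10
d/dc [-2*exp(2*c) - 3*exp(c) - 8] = (-4*exp(c) - 3)*exp(c)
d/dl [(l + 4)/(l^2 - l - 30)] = (l^2 - l - (l + 4)*(2*l - 1) - 30)/(-l^2 + l + 30)^2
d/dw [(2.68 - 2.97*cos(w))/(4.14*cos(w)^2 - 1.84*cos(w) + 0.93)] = (-12.2958*cos(w)^2 + 22.1904*cos(w) - 2.1691)*sin(w)/(17.1396*cos(w)^4 - 15.2352*cos(w)^3 + 11.086*cos(w)^2 - 3.4224*cos(w) + 0.8649)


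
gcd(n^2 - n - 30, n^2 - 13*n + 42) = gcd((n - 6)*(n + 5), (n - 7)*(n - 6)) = n - 6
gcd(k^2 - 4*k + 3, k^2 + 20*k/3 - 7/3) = 1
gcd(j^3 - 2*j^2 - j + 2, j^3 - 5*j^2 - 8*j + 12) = j - 1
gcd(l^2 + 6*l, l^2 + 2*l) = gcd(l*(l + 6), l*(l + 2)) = l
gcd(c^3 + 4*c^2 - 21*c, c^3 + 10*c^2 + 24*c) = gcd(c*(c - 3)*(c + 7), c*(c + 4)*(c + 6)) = c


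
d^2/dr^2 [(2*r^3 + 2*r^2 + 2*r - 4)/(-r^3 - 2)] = 4*(-r^6 - 3*r^5 + 24*r^4 + 14*r^3 + 12*r^2 - 24*r - 4)/(r^9 + 6*r^6 + 12*r^3 + 8)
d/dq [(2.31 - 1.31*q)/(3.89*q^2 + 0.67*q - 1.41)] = (5.0959*q^2 - 17.9718*q + 0.2994)/(15.1321*q^4 + 5.2126*q^3 - 10.5209*q^2 - 1.8894*q + 1.9881)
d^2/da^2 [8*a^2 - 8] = 16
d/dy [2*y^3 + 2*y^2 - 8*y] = 6*y^2 + 4*y - 8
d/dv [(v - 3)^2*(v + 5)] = (v - 3)*(3*v + 7)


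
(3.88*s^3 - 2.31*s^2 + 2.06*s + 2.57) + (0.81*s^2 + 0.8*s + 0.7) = 3.88*s^3 - 1.5*s^2 + 2.86*s + 3.27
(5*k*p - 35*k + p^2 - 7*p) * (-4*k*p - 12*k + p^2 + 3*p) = -20*k^2*p^2 + 80*k^2*p + 420*k^2 + k*p^3 - 4*k*p^2 - 21*k*p + p^4 - 4*p^3 - 21*p^2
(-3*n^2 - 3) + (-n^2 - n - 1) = -4*n^2 - n - 4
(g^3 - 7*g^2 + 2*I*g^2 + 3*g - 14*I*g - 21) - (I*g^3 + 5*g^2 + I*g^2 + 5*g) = g^3 - I*g^3 - 12*g^2 + I*g^2 - 2*g - 14*I*g - 21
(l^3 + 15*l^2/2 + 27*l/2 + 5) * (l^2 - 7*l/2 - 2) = l^5 + 4*l^4 - 59*l^3/4 - 229*l^2/4 - 89*l/2 - 10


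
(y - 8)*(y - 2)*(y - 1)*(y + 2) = y^4 - 9*y^3 + 4*y^2 + 36*y - 32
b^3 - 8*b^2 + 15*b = b*(b - 5)*(b - 3)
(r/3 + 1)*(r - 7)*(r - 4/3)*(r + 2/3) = r^4/3 - 14*r^3/9 - 173*r^2/27 + 158*r/27 + 56/9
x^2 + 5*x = x*(x + 5)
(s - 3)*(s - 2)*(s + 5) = s^3 - 19*s + 30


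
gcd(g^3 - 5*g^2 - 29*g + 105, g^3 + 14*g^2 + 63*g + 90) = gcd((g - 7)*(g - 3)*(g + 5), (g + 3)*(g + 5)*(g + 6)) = g + 5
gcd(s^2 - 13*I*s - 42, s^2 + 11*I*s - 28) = 1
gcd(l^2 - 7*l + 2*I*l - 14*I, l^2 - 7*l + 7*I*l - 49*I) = l - 7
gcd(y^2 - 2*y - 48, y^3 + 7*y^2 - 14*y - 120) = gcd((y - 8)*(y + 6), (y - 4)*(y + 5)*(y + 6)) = y + 6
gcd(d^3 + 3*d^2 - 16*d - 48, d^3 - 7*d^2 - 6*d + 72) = d^2 - d - 12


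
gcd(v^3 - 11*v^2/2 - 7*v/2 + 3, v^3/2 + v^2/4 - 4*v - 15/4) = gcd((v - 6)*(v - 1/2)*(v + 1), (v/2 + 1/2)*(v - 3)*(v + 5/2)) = v + 1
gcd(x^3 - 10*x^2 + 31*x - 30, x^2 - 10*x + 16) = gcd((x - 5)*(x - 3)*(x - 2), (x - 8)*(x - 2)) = x - 2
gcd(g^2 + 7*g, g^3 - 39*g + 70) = g + 7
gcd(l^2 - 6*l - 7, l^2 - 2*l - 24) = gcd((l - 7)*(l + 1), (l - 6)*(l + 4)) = 1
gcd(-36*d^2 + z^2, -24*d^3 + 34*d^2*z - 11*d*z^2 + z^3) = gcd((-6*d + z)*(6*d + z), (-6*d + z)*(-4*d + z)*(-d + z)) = -6*d + z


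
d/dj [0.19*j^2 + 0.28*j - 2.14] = 0.38*j + 0.28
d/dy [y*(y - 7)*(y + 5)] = 3*y^2 - 4*y - 35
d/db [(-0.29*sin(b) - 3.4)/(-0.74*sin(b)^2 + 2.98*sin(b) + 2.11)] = (-0.2146*sin(b)^2 - 5.032*sin(b) + 9.5201)*cos(b)/(0.5476*sin(b)^4 - 4.4104*sin(b)^3 + 5.7576*sin(b)^2 + 12.5756*sin(b) + 4.4521)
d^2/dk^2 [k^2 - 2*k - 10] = 2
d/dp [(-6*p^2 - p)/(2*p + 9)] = 3*(-4*p^2 - 36*p - 3)/(4*p^2 + 36*p + 81)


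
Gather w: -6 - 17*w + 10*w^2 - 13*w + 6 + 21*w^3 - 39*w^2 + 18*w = 21*w^3 - 29*w^2 - 12*w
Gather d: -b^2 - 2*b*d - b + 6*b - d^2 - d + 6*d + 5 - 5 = -b^2 + 5*b - d^2 + d*(5 - 2*b)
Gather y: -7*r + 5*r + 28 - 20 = 8 - 2*r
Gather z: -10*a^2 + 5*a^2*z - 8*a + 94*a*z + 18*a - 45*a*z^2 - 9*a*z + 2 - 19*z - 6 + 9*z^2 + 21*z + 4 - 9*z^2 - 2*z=-10*a^2 - 45*a*z^2 + 10*a + z*(5*a^2 + 85*a)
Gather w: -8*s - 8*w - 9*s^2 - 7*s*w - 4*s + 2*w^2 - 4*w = -9*s^2 - 12*s + 2*w^2 + w*(-7*s - 12)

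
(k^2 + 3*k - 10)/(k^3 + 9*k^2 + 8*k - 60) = 1/(k + 6)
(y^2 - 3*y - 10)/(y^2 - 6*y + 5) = (y + 2)/(y - 1)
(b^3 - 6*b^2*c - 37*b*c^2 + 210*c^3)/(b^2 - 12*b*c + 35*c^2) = b + 6*c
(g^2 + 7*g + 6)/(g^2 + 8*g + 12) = (g + 1)/(g + 2)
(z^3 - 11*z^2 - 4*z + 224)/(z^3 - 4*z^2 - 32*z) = (z - 7)/z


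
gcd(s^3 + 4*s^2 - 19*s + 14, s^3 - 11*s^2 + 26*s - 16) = s^2 - 3*s + 2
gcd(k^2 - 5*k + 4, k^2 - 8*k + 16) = k - 4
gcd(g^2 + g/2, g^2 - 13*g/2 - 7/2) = g + 1/2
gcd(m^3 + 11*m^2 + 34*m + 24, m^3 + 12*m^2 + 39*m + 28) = m^2 + 5*m + 4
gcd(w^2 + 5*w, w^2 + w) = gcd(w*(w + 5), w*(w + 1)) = w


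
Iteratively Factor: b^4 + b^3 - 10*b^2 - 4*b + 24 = (b - 2)*(b^3 + 3*b^2 - 4*b - 12) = (b - 2)*(b + 3)*(b^2 - 4) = (b - 2)*(b + 2)*(b + 3)*(b - 2)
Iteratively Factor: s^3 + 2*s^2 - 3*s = (s)*(s^2 + 2*s - 3) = s*(s - 1)*(s + 3)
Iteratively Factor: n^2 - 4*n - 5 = (n + 1)*(n - 5)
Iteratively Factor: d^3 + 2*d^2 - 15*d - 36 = (d + 3)*(d^2 - d - 12) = (d + 3)^2*(d - 4)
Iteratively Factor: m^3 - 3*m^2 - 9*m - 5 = (m + 1)*(m^2 - 4*m - 5) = (m + 1)^2*(m - 5)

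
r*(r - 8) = r^2 - 8*r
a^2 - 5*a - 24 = (a - 8)*(a + 3)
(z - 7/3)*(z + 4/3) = z^2 - z - 28/9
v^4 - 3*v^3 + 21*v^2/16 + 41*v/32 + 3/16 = (v - 2)*(v - 3/2)*(v + 1/4)^2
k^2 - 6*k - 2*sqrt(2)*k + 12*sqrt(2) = (k - 6)*(k - 2*sqrt(2))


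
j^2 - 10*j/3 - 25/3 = (j - 5)*(j + 5/3)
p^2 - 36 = (p - 6)*(p + 6)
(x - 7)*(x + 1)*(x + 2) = x^3 - 4*x^2 - 19*x - 14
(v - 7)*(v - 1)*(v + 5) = v^3 - 3*v^2 - 33*v + 35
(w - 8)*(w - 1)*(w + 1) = w^3 - 8*w^2 - w + 8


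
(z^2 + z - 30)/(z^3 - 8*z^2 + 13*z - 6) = (z^2 + z - 30)/(z^3 - 8*z^2 + 13*z - 6)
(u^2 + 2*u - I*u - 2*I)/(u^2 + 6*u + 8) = (u - I)/(u + 4)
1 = 1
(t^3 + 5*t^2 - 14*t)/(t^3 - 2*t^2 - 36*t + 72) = t*(t + 7)/(t^2 - 36)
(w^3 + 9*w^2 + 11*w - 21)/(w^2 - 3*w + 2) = (w^2 + 10*w + 21)/(w - 2)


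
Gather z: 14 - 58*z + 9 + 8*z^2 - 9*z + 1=8*z^2 - 67*z + 24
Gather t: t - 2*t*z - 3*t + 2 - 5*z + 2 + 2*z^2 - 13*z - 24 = t*(-2*z - 2) + 2*z^2 - 18*z - 20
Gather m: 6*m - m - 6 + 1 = 5*m - 5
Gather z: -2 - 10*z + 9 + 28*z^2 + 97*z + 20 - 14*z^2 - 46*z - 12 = 14*z^2 + 41*z + 15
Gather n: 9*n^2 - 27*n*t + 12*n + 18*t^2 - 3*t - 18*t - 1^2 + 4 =9*n^2 + n*(12 - 27*t) + 18*t^2 - 21*t + 3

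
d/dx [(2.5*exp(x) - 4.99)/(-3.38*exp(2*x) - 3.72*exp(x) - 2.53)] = (8.45*exp(2*x) - 33.7324*exp(x) - 24.8878)*exp(x)/(11.4244*exp(4*x) + 25.1472*exp(3*x) + 30.9412*exp(2*x) + 18.8232*exp(x) + 6.4009)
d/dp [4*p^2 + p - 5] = 8*p + 1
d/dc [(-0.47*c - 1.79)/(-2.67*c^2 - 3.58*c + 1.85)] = (1.2549*c^2 + 1.6826*c - (0.47*c + 1.79)*(5.34*c + 3.58) - 0.8695)/(2.67*c^2 + 3.58*c - 1.85)^2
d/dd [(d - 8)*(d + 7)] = 2*d - 1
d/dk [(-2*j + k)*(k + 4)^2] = (k + 4)*(-4*j + 3*k + 4)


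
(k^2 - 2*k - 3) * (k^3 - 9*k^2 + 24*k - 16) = k^5 - 11*k^4 + 39*k^3 - 37*k^2 - 40*k + 48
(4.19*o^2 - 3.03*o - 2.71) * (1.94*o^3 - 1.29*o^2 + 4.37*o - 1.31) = 8.1286*o^5 - 11.2833*o^4 + 16.9616*o^3 - 15.2341*o^2 - 7.8734*o + 3.5501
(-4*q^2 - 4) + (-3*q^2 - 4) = -7*q^2 - 8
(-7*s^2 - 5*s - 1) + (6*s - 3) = -7*s^2 + s - 4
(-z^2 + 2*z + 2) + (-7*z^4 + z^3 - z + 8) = -7*z^4 + z^3 - z^2 + z + 10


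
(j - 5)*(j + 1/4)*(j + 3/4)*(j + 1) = j^4 - 3*j^3 - 141*j^2/16 - 23*j/4 - 15/16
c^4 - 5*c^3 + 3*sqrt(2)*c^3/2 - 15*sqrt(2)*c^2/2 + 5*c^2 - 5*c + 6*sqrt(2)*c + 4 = (c - 4)*(c - 1)*(sqrt(2)*c/2 + 1)*(sqrt(2)*c + 1)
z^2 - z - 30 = (z - 6)*(z + 5)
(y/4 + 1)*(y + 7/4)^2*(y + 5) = y^4/4 + 25*y^3/8 + 873*y^2/64 + 1561*y/64 + 245/16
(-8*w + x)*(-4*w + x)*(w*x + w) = 32*w^3*x + 32*w^3 - 12*w^2*x^2 - 12*w^2*x + w*x^3 + w*x^2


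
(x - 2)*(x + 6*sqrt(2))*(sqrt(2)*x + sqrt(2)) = sqrt(2)*x^3 - sqrt(2)*x^2 + 12*x^2 - 12*x - 2*sqrt(2)*x - 24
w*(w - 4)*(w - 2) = w^3 - 6*w^2 + 8*w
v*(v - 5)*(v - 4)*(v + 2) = v^4 - 7*v^3 + 2*v^2 + 40*v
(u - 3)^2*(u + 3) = u^3 - 3*u^2 - 9*u + 27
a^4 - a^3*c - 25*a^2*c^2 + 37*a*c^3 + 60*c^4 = (a - 4*c)*(a - 3*c)*(a + c)*(a + 5*c)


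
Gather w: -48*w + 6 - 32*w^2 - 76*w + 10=-32*w^2 - 124*w + 16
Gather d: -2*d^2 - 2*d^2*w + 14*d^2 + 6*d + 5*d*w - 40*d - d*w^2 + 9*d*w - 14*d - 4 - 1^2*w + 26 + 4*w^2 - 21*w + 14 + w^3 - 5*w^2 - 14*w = d^2*(12 - 2*w) + d*(-w^2 + 14*w - 48) + w^3 - w^2 - 36*w + 36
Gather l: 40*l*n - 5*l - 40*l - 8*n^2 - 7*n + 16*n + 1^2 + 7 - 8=l*(40*n - 45) - 8*n^2 + 9*n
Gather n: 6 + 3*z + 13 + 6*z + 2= 9*z + 21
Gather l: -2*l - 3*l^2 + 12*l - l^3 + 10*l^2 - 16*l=-l^3 + 7*l^2 - 6*l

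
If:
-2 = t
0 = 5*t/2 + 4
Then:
No Solution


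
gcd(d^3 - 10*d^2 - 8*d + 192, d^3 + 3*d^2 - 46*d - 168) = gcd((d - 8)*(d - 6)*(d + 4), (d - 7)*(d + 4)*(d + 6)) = d + 4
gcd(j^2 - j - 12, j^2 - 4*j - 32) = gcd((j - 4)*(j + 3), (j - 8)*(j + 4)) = 1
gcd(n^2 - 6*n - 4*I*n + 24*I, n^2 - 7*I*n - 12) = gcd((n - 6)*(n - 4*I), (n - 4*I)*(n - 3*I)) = n - 4*I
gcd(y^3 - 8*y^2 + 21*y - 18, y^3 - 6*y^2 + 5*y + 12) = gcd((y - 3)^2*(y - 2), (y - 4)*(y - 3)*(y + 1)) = y - 3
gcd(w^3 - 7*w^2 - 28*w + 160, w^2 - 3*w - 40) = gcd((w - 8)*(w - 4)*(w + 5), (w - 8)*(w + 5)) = w^2 - 3*w - 40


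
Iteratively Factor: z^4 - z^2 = (z)*(z^3 - z) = z^2*(z^2 - 1) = z^2*(z + 1)*(z - 1)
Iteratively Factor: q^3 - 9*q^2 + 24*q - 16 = (q - 1)*(q^2 - 8*q + 16) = (q - 4)*(q - 1)*(q - 4)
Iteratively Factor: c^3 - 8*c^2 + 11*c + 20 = (c - 4)*(c^2 - 4*c - 5) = (c - 4)*(c + 1)*(c - 5)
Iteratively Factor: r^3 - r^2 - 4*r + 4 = (r - 1)*(r^2 - 4) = (r - 1)*(r + 2)*(r - 2)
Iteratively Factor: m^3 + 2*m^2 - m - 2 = (m + 2)*(m^2 - 1) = (m - 1)*(m + 2)*(m + 1)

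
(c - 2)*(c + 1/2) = c^2 - 3*c/2 - 1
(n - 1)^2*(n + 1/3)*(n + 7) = n^4 + 16*n^3/3 - 34*n^2/3 + 8*n/3 + 7/3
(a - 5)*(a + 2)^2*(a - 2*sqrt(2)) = a^4 - 2*sqrt(2)*a^3 - a^3 - 16*a^2 + 2*sqrt(2)*a^2 - 20*a + 32*sqrt(2)*a + 40*sqrt(2)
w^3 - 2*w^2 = w^2*(w - 2)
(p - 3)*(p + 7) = p^2 + 4*p - 21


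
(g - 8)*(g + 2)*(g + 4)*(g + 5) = g^4 + 3*g^3 - 50*g^2 - 264*g - 320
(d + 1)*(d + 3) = d^2 + 4*d + 3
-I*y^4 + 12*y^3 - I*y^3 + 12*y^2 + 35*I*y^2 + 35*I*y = y*(y + 5*I)*(y + 7*I)*(-I*y - I)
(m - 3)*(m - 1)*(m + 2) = m^3 - 2*m^2 - 5*m + 6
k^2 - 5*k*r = k*(k - 5*r)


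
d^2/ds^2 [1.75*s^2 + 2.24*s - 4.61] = 3.50000000000000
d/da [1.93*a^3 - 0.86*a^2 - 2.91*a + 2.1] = 5.79*a^2 - 1.72*a - 2.91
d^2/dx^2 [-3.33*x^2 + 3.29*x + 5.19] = -6.66000000000000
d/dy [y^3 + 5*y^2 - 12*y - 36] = 3*y^2 + 10*y - 12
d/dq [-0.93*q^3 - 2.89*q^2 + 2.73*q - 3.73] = -2.79*q^2 - 5.78*q + 2.73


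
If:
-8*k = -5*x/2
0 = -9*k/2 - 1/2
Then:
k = -1/9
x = -16/45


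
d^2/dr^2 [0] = 0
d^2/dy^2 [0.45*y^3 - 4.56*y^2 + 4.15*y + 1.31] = 2.7*y - 9.12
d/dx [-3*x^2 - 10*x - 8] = -6*x - 10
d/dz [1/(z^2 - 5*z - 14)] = (5 - 2*z)/(-z^2 + 5*z + 14)^2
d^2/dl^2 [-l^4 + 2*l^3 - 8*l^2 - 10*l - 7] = -12*l^2 + 12*l - 16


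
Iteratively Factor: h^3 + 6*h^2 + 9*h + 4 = (h + 1)*(h^2 + 5*h + 4) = (h + 1)^2*(h + 4)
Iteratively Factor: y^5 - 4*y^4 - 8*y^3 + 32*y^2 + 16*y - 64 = (y - 4)*(y^4 - 8*y^2 + 16) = (y - 4)*(y - 2)*(y^3 + 2*y^2 - 4*y - 8) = (y - 4)*(y - 2)*(y + 2)*(y^2 - 4) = (y - 4)*(y - 2)^2*(y + 2)*(y + 2)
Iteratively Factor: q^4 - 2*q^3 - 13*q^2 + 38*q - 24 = (q - 1)*(q^3 - q^2 - 14*q + 24) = (q - 1)*(q + 4)*(q^2 - 5*q + 6) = (q - 3)*(q - 1)*(q + 4)*(q - 2)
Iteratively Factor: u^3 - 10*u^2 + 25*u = (u - 5)*(u^2 - 5*u) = (u - 5)^2*(u)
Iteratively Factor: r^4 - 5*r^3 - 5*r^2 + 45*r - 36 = (r - 3)*(r^3 - 2*r^2 - 11*r + 12) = (r - 3)*(r + 3)*(r^2 - 5*r + 4) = (r - 3)*(r - 1)*(r + 3)*(r - 4)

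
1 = 1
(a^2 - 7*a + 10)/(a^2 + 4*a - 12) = (a - 5)/(a + 6)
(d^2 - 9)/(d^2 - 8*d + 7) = (d^2 - 9)/(d^2 - 8*d + 7)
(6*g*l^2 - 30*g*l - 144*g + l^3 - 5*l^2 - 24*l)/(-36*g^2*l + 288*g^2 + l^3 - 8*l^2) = (-l - 3)/(6*g - l)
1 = 1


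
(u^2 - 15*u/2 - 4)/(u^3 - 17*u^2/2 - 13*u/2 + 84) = (2*u + 1)/(2*u^2 - u - 21)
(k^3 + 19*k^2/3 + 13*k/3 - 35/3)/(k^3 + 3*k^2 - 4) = (3*k^2 + 22*k + 35)/(3*(k^2 + 4*k + 4))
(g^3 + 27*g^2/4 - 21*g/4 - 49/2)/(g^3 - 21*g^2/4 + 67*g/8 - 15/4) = 2*(4*g^2 + 35*g + 49)/(8*g^2 - 26*g + 15)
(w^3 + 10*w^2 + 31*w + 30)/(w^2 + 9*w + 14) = (w^2 + 8*w + 15)/(w + 7)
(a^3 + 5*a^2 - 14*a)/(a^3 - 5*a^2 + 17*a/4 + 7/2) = 4*a*(a + 7)/(4*a^2 - 12*a - 7)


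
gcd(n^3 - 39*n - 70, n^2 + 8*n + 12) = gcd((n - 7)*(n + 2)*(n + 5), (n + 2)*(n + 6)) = n + 2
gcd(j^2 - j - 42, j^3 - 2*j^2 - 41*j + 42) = j^2 - j - 42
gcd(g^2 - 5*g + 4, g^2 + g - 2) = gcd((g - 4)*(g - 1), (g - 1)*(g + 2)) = g - 1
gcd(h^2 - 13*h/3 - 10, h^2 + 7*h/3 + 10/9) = h + 5/3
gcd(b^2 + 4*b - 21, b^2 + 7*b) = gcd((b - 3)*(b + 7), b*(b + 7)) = b + 7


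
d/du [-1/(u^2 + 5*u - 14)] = (2*u + 5)/(u^2 + 5*u - 14)^2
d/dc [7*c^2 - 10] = 14*c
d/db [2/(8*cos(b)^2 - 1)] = 16*sin(2*b)/(4*cos(2*b) + 3)^2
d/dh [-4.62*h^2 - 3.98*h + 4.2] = -9.24*h - 3.98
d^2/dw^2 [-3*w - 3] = 0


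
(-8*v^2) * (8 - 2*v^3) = 16*v^5 - 64*v^2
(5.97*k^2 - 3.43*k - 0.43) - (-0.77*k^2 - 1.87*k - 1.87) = 6.74*k^2 - 1.56*k + 1.44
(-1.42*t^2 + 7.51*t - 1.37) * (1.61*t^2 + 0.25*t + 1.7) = -2.2862*t^4 + 11.7361*t^3 - 2.7422*t^2 + 12.4245*t - 2.329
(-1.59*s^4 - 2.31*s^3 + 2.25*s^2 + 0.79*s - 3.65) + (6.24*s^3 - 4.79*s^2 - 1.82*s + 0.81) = -1.59*s^4 + 3.93*s^3 - 2.54*s^2 - 1.03*s - 2.84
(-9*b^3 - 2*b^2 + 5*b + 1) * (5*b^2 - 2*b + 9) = -45*b^5 + 8*b^4 - 52*b^3 - 23*b^2 + 43*b + 9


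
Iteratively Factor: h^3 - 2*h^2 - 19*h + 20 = (h + 4)*(h^2 - 6*h + 5) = (h - 5)*(h + 4)*(h - 1)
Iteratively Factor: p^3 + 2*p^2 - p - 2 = (p - 1)*(p^2 + 3*p + 2) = (p - 1)*(p + 2)*(p + 1)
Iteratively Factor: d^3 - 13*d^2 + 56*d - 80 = (d - 4)*(d^2 - 9*d + 20) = (d - 4)^2*(d - 5)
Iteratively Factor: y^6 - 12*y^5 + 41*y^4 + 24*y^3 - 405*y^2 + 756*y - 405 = (y - 3)*(y^5 - 9*y^4 + 14*y^3 + 66*y^2 - 207*y + 135) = (y - 5)*(y - 3)*(y^4 - 4*y^3 - 6*y^2 + 36*y - 27) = (y - 5)*(y - 3)*(y + 3)*(y^3 - 7*y^2 + 15*y - 9) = (y - 5)*(y - 3)^2*(y + 3)*(y^2 - 4*y + 3) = (y - 5)*(y - 3)^2*(y - 1)*(y + 3)*(y - 3)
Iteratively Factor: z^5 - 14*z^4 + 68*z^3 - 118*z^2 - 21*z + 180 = (z - 4)*(z^4 - 10*z^3 + 28*z^2 - 6*z - 45) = (z - 5)*(z - 4)*(z^3 - 5*z^2 + 3*z + 9) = (z - 5)*(z - 4)*(z - 3)*(z^2 - 2*z - 3) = (z - 5)*(z - 4)*(z - 3)^2*(z + 1)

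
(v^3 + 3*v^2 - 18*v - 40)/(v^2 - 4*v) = v + 7 + 10/v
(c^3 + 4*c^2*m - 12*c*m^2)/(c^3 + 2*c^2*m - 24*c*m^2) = (c - 2*m)/(c - 4*m)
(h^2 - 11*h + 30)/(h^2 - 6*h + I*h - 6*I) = (h - 5)/(h + I)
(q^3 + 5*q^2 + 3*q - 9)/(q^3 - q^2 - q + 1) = (q^2 + 6*q + 9)/(q^2 - 1)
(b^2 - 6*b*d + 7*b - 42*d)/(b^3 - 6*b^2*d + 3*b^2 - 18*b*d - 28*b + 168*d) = 1/(b - 4)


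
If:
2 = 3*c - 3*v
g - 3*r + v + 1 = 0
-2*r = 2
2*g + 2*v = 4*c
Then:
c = -2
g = -4/3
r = -1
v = -8/3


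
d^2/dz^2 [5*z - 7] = 0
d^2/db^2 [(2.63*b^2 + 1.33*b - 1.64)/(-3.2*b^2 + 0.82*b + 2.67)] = (-2.8421709430404e-14*b^4 - 41.04064*b^3 - 34.06272*b^2 - 94.00128*b - 1.444418)/(32.768*b^6 - 25.1904*b^5 - 75.56736*b^4 + 41.485112*b^3 + 63.051516*b^2 - 17.537094*b - 19.034163)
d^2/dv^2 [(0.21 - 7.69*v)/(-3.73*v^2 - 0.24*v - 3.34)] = ((7.46*v + 0.24)*(7.69*v - 0.21)*(14.92*v + 0.48) - (172.1022*v + 2.1246)*(3.73*v^2 + 0.24*v + 3.34))/(3.73*v^2 + 0.24*v + 3.34)^3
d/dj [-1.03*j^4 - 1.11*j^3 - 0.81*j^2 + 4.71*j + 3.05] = -4.12*j^3 - 3.33*j^2 - 1.62*j + 4.71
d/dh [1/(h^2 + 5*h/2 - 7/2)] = 2*(-4*h - 5)/(2*h^2 + 5*h - 7)^2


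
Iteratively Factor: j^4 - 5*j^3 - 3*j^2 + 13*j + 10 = (j - 2)*(j^3 - 3*j^2 - 9*j - 5) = (j - 5)*(j - 2)*(j^2 + 2*j + 1) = (j - 5)*(j - 2)*(j + 1)*(j + 1)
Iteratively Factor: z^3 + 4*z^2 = (z + 4)*(z^2) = z*(z + 4)*(z)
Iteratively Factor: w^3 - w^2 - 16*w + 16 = (w - 4)*(w^2 + 3*w - 4) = (w - 4)*(w + 4)*(w - 1)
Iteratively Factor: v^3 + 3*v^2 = (v)*(v^2 + 3*v) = v^2*(v + 3)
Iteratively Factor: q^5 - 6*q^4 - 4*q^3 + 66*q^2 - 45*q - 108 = (q + 1)*(q^4 - 7*q^3 + 3*q^2 + 63*q - 108) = (q - 4)*(q + 1)*(q^3 - 3*q^2 - 9*q + 27) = (q - 4)*(q - 3)*(q + 1)*(q^2 - 9) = (q - 4)*(q - 3)^2*(q + 1)*(q + 3)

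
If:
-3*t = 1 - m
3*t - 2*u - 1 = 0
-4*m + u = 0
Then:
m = -2/7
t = -3/7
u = -8/7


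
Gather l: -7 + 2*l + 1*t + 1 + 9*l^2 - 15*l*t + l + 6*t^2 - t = 9*l^2 + l*(3 - 15*t) + 6*t^2 - 6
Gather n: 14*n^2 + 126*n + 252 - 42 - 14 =14*n^2 + 126*n + 196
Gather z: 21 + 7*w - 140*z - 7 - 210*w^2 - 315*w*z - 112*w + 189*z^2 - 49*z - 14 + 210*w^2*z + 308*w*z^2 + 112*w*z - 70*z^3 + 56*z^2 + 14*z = -210*w^2 - 105*w - 70*z^3 + z^2*(308*w + 245) + z*(210*w^2 - 203*w - 175)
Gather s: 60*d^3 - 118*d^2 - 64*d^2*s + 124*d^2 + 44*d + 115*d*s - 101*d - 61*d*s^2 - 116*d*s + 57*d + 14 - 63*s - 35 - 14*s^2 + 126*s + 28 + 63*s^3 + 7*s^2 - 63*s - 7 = 60*d^3 + 6*d^2 + 63*s^3 + s^2*(-61*d - 7) + s*(-64*d^2 - d)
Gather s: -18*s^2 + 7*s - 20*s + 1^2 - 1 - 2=-18*s^2 - 13*s - 2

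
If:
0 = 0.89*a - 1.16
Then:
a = 1.30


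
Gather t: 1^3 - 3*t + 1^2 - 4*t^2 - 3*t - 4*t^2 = -8*t^2 - 6*t + 2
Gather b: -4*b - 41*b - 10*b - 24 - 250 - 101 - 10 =-55*b - 385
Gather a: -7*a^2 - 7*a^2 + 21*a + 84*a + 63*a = -14*a^2 + 168*a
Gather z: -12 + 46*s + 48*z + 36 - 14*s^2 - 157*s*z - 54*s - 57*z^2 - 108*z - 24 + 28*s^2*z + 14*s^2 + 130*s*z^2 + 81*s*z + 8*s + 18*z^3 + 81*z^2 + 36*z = 18*z^3 + z^2*(130*s + 24) + z*(28*s^2 - 76*s - 24)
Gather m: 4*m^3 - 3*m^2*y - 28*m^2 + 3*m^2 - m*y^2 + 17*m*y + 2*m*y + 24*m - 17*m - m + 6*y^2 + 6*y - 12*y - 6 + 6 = 4*m^3 + m^2*(-3*y - 25) + m*(-y^2 + 19*y + 6) + 6*y^2 - 6*y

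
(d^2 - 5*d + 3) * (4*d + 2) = 4*d^3 - 18*d^2 + 2*d + 6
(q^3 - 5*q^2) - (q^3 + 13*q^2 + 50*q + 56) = -18*q^2 - 50*q - 56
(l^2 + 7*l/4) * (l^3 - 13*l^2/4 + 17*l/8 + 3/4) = l^5 - 3*l^4/2 - 57*l^3/16 + 143*l^2/32 + 21*l/16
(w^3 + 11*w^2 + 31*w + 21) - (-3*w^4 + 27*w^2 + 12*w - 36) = 3*w^4 + w^3 - 16*w^2 + 19*w + 57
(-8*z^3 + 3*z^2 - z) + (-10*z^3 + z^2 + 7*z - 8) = -18*z^3 + 4*z^2 + 6*z - 8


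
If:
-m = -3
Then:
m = 3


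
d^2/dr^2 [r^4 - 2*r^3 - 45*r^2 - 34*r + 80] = 12*r^2 - 12*r - 90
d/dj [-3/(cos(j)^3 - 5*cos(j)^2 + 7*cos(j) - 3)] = 3*(7 - 3*cos(j))*sin(j)/((cos(j) - 3)^2*(cos(j) - 1)^3)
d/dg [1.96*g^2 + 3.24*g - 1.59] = 3.92*g + 3.24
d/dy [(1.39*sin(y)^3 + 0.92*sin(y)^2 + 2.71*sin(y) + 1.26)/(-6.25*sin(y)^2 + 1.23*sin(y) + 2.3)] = (-8.6875*sin(y)^4 + 3.4194*sin(y)^3 + 27.6601*sin(y)^2 + 19.982*sin(y) + 4.6832)*cos(y)/(39.0625*sin(y)^4 - 15.375*sin(y)^3 - 27.2371*sin(y)^2 + 5.658*sin(y) + 5.29)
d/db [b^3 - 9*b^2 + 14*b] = 3*b^2 - 18*b + 14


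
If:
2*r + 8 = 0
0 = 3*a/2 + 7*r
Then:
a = 56/3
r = -4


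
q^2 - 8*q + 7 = (q - 7)*(q - 1)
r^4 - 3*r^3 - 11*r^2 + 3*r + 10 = (r - 5)*(r - 1)*(r + 1)*(r + 2)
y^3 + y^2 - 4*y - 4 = (y - 2)*(y + 1)*(y + 2)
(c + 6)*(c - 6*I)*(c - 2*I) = c^3 + 6*c^2 - 8*I*c^2 - 12*c - 48*I*c - 72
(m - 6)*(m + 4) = m^2 - 2*m - 24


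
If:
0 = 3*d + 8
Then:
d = -8/3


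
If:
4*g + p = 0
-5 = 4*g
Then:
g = -5/4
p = 5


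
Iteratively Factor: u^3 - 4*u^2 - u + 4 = (u - 4)*(u^2 - 1) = (u - 4)*(u - 1)*(u + 1)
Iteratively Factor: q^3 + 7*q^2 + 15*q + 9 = (q + 3)*(q^2 + 4*q + 3) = (q + 1)*(q + 3)*(q + 3)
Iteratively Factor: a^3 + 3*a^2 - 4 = (a + 2)*(a^2 + a - 2) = (a + 2)^2*(a - 1)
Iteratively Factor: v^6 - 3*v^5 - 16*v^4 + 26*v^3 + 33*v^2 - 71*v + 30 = (v - 5)*(v^5 + 2*v^4 - 6*v^3 - 4*v^2 + 13*v - 6) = (v - 5)*(v - 1)*(v^4 + 3*v^3 - 3*v^2 - 7*v + 6) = (v - 5)*(v - 1)^2*(v^3 + 4*v^2 + v - 6) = (v - 5)*(v - 1)^2*(v + 3)*(v^2 + v - 2) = (v - 5)*(v - 1)^3*(v + 3)*(v + 2)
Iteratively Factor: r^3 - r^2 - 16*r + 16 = (r - 4)*(r^2 + 3*r - 4) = (r - 4)*(r + 4)*(r - 1)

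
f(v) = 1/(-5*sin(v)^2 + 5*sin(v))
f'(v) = (10*sin(v)*cos(v) - 5*cos(v))/(-5*sin(v)^2 + 5*sin(v))^2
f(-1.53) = -0.10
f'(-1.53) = -0.01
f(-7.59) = -0.11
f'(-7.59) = -0.04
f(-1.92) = -0.11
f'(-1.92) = 0.06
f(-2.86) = -0.56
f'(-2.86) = 2.37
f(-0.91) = -0.14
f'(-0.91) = -0.16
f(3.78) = -0.21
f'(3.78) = 0.39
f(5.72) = -0.24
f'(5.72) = -0.52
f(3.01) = 1.75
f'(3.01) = 11.25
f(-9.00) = -0.34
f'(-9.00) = 0.98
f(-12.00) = 0.80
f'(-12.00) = 0.20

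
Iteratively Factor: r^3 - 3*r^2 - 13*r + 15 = (r - 1)*(r^2 - 2*r - 15) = (r - 5)*(r - 1)*(r + 3)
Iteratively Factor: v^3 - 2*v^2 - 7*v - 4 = (v + 1)*(v^2 - 3*v - 4) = (v + 1)^2*(v - 4)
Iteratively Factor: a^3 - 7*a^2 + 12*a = (a)*(a^2 - 7*a + 12) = a*(a - 3)*(a - 4)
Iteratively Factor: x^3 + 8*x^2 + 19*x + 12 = (x + 1)*(x^2 + 7*x + 12) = (x + 1)*(x + 4)*(x + 3)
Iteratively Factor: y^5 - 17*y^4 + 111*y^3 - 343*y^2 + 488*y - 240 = (y - 5)*(y^4 - 12*y^3 + 51*y^2 - 88*y + 48) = (y - 5)*(y - 1)*(y^3 - 11*y^2 + 40*y - 48) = (y - 5)*(y - 4)*(y - 1)*(y^2 - 7*y + 12) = (y - 5)*(y - 4)*(y - 3)*(y - 1)*(y - 4)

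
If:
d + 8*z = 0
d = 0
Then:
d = 0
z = 0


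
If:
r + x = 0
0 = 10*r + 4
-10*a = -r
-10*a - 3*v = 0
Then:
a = -1/25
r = -2/5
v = 2/15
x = 2/5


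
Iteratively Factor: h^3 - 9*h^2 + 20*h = (h - 4)*(h^2 - 5*h) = h*(h - 4)*(h - 5)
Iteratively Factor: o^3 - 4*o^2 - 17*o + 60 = (o - 3)*(o^2 - o - 20) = (o - 5)*(o - 3)*(o + 4)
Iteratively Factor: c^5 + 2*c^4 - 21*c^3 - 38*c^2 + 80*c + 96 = (c - 4)*(c^4 + 6*c^3 + 3*c^2 - 26*c - 24) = (c - 4)*(c + 3)*(c^3 + 3*c^2 - 6*c - 8) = (c - 4)*(c + 3)*(c + 4)*(c^2 - c - 2) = (c - 4)*(c + 1)*(c + 3)*(c + 4)*(c - 2)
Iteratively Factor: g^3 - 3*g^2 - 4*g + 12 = (g - 2)*(g^2 - g - 6) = (g - 3)*(g - 2)*(g + 2)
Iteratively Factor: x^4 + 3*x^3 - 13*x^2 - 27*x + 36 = (x + 4)*(x^3 - x^2 - 9*x + 9) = (x - 1)*(x + 4)*(x^2 - 9) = (x - 1)*(x + 3)*(x + 4)*(x - 3)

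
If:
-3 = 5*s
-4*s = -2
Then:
No Solution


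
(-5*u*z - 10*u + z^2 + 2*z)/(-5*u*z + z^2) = (z + 2)/z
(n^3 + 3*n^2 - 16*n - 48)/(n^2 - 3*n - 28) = (n^2 - n - 12)/(n - 7)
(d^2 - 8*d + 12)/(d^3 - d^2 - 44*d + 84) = 1/(d + 7)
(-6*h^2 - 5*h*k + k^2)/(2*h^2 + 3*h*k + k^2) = (-6*h + k)/(2*h + k)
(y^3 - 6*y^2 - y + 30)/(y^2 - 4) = (y^2 - 8*y + 15)/(y - 2)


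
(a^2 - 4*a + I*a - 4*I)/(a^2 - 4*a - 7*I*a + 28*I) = (a + I)/(a - 7*I)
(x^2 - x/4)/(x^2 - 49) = x*(4*x - 1)/(4*(x^2 - 49))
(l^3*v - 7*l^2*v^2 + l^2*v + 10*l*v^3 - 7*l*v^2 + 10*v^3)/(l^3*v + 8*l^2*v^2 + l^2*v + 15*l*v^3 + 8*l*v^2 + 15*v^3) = (l^2 - 7*l*v + 10*v^2)/(l^2 + 8*l*v + 15*v^2)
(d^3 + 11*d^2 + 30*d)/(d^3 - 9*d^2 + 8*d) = (d^2 + 11*d + 30)/(d^2 - 9*d + 8)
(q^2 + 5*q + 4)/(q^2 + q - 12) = (q + 1)/(q - 3)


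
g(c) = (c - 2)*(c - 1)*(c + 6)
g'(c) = (c - 2)*(c - 1) + (c - 2)*(c + 6) + (c - 1)*(c + 6) = 3*c^2 + 6*c - 16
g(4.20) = 71.81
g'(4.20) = 62.12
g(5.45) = 175.79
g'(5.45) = 105.81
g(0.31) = 7.36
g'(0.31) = -13.85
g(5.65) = 197.73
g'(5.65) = 113.67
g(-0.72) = 24.70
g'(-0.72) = -18.76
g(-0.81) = 26.40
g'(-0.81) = -18.89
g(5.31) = 161.35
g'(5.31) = 100.45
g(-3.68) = 61.67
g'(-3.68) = 2.55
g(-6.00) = 0.00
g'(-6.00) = 56.00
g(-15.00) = -2448.00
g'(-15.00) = 569.00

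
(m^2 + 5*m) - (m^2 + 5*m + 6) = -6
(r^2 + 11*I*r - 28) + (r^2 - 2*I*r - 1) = 2*r^2 + 9*I*r - 29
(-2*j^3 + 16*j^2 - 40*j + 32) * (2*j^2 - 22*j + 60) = -4*j^5 + 76*j^4 - 552*j^3 + 1904*j^2 - 3104*j + 1920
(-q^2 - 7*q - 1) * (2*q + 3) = -2*q^3 - 17*q^2 - 23*q - 3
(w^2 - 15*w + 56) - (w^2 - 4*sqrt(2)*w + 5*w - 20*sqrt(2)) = -20*w + 4*sqrt(2)*w + 20*sqrt(2) + 56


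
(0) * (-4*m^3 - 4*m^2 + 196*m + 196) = 0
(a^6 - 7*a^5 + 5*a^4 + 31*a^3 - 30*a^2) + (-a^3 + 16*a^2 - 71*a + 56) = a^6 - 7*a^5 + 5*a^4 + 30*a^3 - 14*a^2 - 71*a + 56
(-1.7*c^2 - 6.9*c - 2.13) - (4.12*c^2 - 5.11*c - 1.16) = -5.82*c^2 - 1.79*c - 0.97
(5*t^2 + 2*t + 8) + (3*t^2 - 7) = 8*t^2 + 2*t + 1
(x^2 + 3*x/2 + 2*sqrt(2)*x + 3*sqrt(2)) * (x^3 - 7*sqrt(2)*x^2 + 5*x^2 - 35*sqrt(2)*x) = x^5 - 5*sqrt(2)*x^4 + 13*x^4/2 - 65*sqrt(2)*x^3/2 - 41*x^3/2 - 182*x^2 - 75*sqrt(2)*x^2/2 - 210*x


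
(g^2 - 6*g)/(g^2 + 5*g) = (g - 6)/(g + 5)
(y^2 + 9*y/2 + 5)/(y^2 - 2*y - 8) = (y + 5/2)/(y - 4)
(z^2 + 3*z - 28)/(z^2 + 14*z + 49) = (z - 4)/(z + 7)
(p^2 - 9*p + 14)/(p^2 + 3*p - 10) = (p - 7)/(p + 5)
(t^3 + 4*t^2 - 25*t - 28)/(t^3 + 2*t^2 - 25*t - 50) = (t^3 + 4*t^2 - 25*t - 28)/(t^3 + 2*t^2 - 25*t - 50)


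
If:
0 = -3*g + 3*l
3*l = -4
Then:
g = -4/3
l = -4/3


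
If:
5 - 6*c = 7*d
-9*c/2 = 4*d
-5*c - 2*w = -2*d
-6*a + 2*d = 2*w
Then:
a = -20/9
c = -8/3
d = 3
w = 29/3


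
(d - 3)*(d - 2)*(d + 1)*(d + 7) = d^4 + 3*d^3 - 27*d^2 + 13*d + 42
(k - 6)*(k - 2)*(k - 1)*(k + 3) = k^4 - 6*k^3 - 7*k^2 + 48*k - 36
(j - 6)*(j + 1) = j^2 - 5*j - 6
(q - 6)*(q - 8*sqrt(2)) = q^2 - 8*sqrt(2)*q - 6*q + 48*sqrt(2)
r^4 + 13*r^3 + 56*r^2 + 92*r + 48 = (r + 1)*(r + 2)*(r + 4)*(r + 6)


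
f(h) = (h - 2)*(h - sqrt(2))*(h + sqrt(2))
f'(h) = (h - 2)*(h - sqrt(2)) + (h - 2)*(h + sqrt(2)) + (h - sqrt(2))*(h + sqrt(2))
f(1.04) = 0.88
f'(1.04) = -2.92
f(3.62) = 17.99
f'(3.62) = 22.83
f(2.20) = 0.57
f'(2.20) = 3.72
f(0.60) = 2.30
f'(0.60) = -3.32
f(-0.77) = 3.90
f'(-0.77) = 2.86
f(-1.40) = 0.14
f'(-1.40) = 9.48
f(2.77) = 4.37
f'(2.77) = 9.94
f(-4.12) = -91.64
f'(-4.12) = 65.40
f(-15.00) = -3791.00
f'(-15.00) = 733.00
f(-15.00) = -3791.00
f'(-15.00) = 733.00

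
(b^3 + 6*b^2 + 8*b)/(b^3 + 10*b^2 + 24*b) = (b + 2)/(b + 6)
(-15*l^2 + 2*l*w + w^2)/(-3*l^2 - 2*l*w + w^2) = (5*l + w)/(l + w)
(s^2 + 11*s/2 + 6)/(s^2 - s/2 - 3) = (s + 4)/(s - 2)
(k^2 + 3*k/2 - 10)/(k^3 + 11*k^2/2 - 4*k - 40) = 1/(k + 4)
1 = 1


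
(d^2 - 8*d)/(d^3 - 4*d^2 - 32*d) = 1/(d + 4)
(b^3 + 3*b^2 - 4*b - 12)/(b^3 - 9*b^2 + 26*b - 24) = (b^2 + 5*b + 6)/(b^2 - 7*b + 12)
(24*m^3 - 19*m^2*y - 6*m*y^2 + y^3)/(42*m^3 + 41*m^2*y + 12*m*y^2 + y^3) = (8*m^2 - 9*m*y + y^2)/(14*m^2 + 9*m*y + y^2)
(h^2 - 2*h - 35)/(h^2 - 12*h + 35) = (h + 5)/(h - 5)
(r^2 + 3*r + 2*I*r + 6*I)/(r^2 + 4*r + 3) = (r + 2*I)/(r + 1)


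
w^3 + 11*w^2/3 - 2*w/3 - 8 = (w - 4/3)*(w + 2)*(w + 3)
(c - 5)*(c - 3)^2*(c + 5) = c^4 - 6*c^3 - 16*c^2 + 150*c - 225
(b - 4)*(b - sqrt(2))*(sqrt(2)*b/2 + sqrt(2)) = sqrt(2)*b^3/2 - sqrt(2)*b^2 - b^2 - 4*sqrt(2)*b + 2*b + 8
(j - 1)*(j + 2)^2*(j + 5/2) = j^4 + 11*j^3/2 + 15*j^2/2 - 4*j - 10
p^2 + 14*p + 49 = (p + 7)^2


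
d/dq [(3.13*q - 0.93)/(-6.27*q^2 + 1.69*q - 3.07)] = (19.6251*q^2 - 11.6622*q - 8.0374)/(39.3129*q^4 - 21.1926*q^3 + 41.3539*q^2 - 10.3766*q + 9.4249)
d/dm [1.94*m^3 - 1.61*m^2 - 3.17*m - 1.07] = 5.82*m^2 - 3.22*m - 3.17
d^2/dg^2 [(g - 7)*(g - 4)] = 2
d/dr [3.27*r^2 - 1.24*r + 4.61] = 6.54*r - 1.24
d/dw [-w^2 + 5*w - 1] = 5 - 2*w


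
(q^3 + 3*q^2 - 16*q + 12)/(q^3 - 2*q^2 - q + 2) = (q + 6)/(q + 1)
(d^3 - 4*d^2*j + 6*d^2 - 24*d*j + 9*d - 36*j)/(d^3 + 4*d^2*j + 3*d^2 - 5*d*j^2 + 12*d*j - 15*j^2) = (d^2 - 4*d*j + 3*d - 12*j)/(d^2 + 4*d*j - 5*j^2)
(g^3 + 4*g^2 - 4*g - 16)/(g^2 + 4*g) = g - 4/g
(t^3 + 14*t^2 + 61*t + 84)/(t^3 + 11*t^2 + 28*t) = (t + 3)/t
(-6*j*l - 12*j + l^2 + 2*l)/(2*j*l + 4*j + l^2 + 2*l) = (-6*j + l)/(2*j + l)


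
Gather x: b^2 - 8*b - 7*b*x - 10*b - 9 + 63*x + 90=b^2 - 18*b + x*(63 - 7*b) + 81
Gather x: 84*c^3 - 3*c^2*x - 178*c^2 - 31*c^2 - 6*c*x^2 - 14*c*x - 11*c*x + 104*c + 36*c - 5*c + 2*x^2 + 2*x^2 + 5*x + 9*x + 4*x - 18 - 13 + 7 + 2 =84*c^3 - 209*c^2 + 135*c + x^2*(4 - 6*c) + x*(-3*c^2 - 25*c + 18) - 22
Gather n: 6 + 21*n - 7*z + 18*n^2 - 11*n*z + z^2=18*n^2 + n*(21 - 11*z) + z^2 - 7*z + 6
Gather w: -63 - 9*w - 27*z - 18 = -9*w - 27*z - 81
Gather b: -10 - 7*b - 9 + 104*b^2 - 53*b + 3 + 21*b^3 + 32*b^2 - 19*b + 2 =21*b^3 + 136*b^2 - 79*b - 14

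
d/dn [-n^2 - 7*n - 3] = -2*n - 7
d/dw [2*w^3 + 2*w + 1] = 6*w^2 + 2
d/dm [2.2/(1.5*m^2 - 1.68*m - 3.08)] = (3.696 - 6.6*m)/(-1.5*m^2 + 1.68*m + 3.08)^2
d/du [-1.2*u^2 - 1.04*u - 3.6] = -2.4*u - 1.04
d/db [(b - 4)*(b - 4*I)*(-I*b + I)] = -3*I*b^2 - b*(8 - 10*I) + 20 - 4*I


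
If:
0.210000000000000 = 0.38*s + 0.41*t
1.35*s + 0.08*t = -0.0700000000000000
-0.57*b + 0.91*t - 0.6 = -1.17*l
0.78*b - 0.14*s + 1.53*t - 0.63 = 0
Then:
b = -0.37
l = -0.13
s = -0.09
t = 0.59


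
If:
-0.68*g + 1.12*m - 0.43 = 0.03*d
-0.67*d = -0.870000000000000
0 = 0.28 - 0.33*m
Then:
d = 1.30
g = 0.71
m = 0.85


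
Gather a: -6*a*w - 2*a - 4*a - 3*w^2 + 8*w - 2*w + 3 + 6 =a*(-6*w - 6) - 3*w^2 + 6*w + 9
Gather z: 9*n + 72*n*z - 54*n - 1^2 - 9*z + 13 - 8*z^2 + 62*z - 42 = -45*n - 8*z^2 + z*(72*n + 53) - 30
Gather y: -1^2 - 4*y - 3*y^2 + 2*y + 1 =-3*y^2 - 2*y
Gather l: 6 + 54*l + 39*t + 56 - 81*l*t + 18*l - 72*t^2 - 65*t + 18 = l*(72 - 81*t) - 72*t^2 - 26*t + 80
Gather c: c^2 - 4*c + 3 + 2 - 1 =c^2 - 4*c + 4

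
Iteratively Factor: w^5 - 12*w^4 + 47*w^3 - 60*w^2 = (w)*(w^4 - 12*w^3 + 47*w^2 - 60*w) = w*(w - 3)*(w^3 - 9*w^2 + 20*w) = w*(w - 5)*(w - 3)*(w^2 - 4*w) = w^2*(w - 5)*(w - 3)*(w - 4)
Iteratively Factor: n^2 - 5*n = (n - 5)*(n)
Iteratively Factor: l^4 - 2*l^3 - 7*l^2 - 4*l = (l - 4)*(l^3 + 2*l^2 + l) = (l - 4)*(l + 1)*(l^2 + l) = l*(l - 4)*(l + 1)*(l + 1)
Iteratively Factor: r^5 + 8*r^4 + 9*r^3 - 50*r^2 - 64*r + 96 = (r + 4)*(r^4 + 4*r^3 - 7*r^2 - 22*r + 24) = (r + 4)^2*(r^3 - 7*r + 6) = (r + 3)*(r + 4)^2*(r^2 - 3*r + 2) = (r - 1)*(r + 3)*(r + 4)^2*(r - 2)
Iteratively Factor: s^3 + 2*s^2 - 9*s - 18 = (s - 3)*(s^2 + 5*s + 6) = (s - 3)*(s + 2)*(s + 3)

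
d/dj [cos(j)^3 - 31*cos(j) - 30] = (31 - 3*cos(j)^2)*sin(j)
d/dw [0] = 0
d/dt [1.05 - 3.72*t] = -3.72000000000000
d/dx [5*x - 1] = 5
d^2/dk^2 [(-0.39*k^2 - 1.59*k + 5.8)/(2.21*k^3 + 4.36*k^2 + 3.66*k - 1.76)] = (-3.809598*k^6 - 46.594314*k^5 + 266.93706*k^4 + 850.664612*k^3 + 850.847568*k^2 + 617.476416*k + 221.502304)/(10.793861*k^9 + 63.884028*k^8 + 179.661066*k^7 + 268.691584*k^6 + 195.7863*k^5 - 10.571856*k^4 - 98.947272*k^3 - 30.21216*k^2 + 34.011648*k - 5.451776)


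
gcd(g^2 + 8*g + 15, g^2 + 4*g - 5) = g + 5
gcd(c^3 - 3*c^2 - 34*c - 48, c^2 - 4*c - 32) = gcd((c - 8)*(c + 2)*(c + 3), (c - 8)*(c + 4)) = c - 8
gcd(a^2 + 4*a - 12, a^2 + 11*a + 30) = a + 6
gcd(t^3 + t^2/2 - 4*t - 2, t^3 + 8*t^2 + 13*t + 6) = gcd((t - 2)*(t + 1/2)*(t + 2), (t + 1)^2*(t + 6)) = 1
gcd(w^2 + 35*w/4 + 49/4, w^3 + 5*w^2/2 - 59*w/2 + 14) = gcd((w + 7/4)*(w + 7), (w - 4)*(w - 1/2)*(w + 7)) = w + 7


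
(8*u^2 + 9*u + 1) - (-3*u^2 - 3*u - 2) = 11*u^2 + 12*u + 3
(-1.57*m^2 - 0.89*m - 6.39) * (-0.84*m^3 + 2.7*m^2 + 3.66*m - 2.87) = 1.3188*m^5 - 3.4914*m^4 - 2.7816*m^3 - 16.0045*m^2 - 20.8331*m + 18.3393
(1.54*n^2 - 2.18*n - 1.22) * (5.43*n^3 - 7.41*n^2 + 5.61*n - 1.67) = 8.3622*n^5 - 23.2488*n^4 + 18.1686*n^3 - 5.7614*n^2 - 3.2036*n + 2.0374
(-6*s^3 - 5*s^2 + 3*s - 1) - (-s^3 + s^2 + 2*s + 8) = -5*s^3 - 6*s^2 + s - 9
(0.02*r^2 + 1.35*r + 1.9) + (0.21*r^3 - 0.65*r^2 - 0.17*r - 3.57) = 0.21*r^3 - 0.63*r^2 + 1.18*r - 1.67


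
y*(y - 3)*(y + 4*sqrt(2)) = y^3 - 3*y^2 + 4*sqrt(2)*y^2 - 12*sqrt(2)*y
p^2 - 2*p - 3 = (p - 3)*(p + 1)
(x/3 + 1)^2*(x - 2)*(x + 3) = x^4/9 + 7*x^3/9 + x^2 - 3*x - 6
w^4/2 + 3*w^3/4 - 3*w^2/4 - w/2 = w*(w/2 + 1/4)*(w - 1)*(w + 2)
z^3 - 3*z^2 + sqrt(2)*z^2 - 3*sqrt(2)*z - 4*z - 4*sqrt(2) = (z - 4)*(z + 1)*(z + sqrt(2))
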